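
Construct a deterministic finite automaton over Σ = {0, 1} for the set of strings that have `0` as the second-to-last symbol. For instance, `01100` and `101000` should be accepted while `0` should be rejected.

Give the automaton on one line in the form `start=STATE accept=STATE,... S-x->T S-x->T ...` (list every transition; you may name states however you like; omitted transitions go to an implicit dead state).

start=q0 accept=q3,q4 q0-0->q1 q0-1->q2 q1-0->q3 q1-1->q4 q2-0->q5 q2-1->q6 q3-0->q3 q3-1->q4 q4-0->q5 q4-1->q6 q5-0->q3 q5-1->q4 q6-0->q5 q6-1->q6

Because acceptance depends on a position counted from the end, the machine has to buffer the most recent 2 symbols. Make each state the string of the last up-to-2 symbols read; on input `x` shift the window left and append `x`. Accept when the buffered window has length 2 and begins with `0`.
With 7 states:
        0   1  
>  q0   q1  q2 
   q1   q3  q4 
   q2   q5  q6 
 * q3   q3  q4 
 * q4   q5  q6 
   q5   q3  q4 
   q6   q5  q6 
(> = start, * = accepting)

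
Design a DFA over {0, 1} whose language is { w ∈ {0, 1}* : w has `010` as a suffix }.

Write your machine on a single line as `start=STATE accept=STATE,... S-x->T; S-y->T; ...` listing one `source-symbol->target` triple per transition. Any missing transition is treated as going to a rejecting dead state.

start=S0; accept=S3; S0-0->S1; S0-1->S0; S1-0->S1; S1-1->S2; S2-0->S3; S2-1->S0; S3-0->S1; S3-1->S2

Let each state record the length of the longest suffix of the input read so far that is also a prefix of `010`. S1 means the last symbol is `0`; S2 means the last 2 symbols are `01`; S3 means the last 3 symbols are `010`. Accept only at S3, where the string currently ends in `010`.
With 4 states:
        0   1  
>  S0   S1  S0 
   S1   S1  S2 
   S2   S3  S0 
 * S3   S1  S2 
(> = start, * = accepting)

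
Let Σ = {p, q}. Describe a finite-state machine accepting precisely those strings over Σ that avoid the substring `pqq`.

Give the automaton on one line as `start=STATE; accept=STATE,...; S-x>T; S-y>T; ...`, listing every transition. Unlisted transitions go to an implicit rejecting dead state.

Track partial matches of the forbidden pattern `pqq`. State S3 is a dead state reached once `pqq` has occurred; every other state accepts. S0 means no part of `pqq` is currently matched.
        p   q  
>* S0   S1  S0 
 * S1   S1  S2 
 * S2   S1  S3 
   S3   S3  S3 
(> = start, * = accepting)

start=S0; accept=S0,S1,S2; S0-p>S1; S0-q>S0; S1-p>S1; S1-q>S2; S2-p>S1; S2-q>S3; S3-p>S3; S3-q>S3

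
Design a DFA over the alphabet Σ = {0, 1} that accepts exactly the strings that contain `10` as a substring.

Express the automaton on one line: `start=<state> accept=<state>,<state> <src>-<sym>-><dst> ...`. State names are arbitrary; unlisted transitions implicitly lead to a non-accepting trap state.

States A..B record the length of the longest prefix of `10` that matches the current input suffix. Reaching C means `10` has been seen, and we stay there forever. Accept from C.
With 3 states:
       0  1 
>  A   A  B 
   B   C  B 
 * C   C  C 
(> = start, * = accepting)

start=A accept=C A-0->A A-1->B B-0->C B-1->B C-0->C C-1->C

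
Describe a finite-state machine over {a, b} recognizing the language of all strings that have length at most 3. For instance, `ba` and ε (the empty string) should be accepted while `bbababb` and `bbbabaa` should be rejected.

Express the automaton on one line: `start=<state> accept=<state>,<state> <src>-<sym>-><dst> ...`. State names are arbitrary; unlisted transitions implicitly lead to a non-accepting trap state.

start=S0 accept=S0,S1,S2,S3 S0-a->S1 S0-b->S1 S1-a->S2 S1-b->S2 S2-a->S3 S2-b->S3 S3-a->S4 S3-b->S4 S4-a->S4 S4-b->S4

We only need to distinguish lengths 0, 1, …, 3, and '>3'. Chain S0 → S1 → S2 → S3 → S4 on every symbol, with S4 looping. Accepting states: {S0, S1, S2, S3}.
        a   b  
>* S0   S1  S1 
 * S1   S2  S2 
 * S2   S3  S3 
 * S3   S4  S4 
   S4   S4  S4 
(> = start, * = accepting)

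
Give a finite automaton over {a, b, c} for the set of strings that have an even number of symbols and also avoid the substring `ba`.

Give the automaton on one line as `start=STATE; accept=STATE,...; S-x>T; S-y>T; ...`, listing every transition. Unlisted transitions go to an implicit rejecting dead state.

start=S0; accept=S0,S3; S0-a>S1; S0-b>S2; S0-c>S1; S1-a>S0; S1-b>S3; S1-c>S0; S2-a>S4; S2-b>S3; S2-c>S0; S3-a>S5; S3-b>S2; S3-c>S1; S4-a>S5; S4-b>S5; S4-c>S5; S5-a>S4; S5-b>S4; S5-c>S4

Build one automaton per condition and run them in lockstep. One (2 states) tracks the input length modulo 2; the other (3 states) tracks partial matches of the forbidden pattern `ba`. Each combined state is a pair, one component from each; accept when both components accept.
A 6-state machine:
        a   b   c  
>* S0   S1  S2  S1 
   S1   S0  S3  S0 
   S2   S4  S3  S0 
 * S3   S5  S2  S1 
   S4   S5  S5  S5 
   S5   S4  S4  S4 
(> = start, * = accepting)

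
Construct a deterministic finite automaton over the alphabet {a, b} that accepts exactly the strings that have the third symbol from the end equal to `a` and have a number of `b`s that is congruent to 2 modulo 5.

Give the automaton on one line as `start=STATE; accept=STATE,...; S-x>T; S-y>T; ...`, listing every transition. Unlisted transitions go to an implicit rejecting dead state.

start=q0; accept=q6,q11,q12,q15; q0-a>q1; q0-b>q2; q1-a>q1; q1-b>q3; q2-a>q4; q2-b>q5; q3-a>q4; q3-b>q6; q4-a>q7; q4-b>q8; q5-a>q9; q5-b>q10; q6-a>q9; q6-b>q10; q7-a>q7; q7-b>q11; q8-a>q12; q8-b>q10; q9-a>q13; q9-b>q10; q10-a>q10; q10-b>q14; q11-a>q12; q11-b>q10; q12-a>q13; q12-b>q10; q13-a>q15; q13-b>q10; q14-a>q14; q14-b>q0; q15-a>q15; q15-b>q10

Build one automaton per condition and run them in lockstep. The first has 15 states tracking the last 3 symbols read; the second has 5 states tracking the count of `b`s modulo 5. A product state is a pair (one from each), accepting exactly when both do. Equivalent product states are then merged.
With 16 states:
          a    b  
>  q0     q1   q2 
   q1     q1   q3 
   q2     q4   q5 
   q3     q4   q6 
   q4     q7   q8 
   q5     q9  q10 
 * q6     q9  q10 
   q7     q7  q11 
   q8    q12  q10 
   q9    q13  q10 
   q10   q10  q14 
 * q11   q12  q10 
 * q12   q13  q10 
   q13   q15  q10 
   q14   q14   q0 
 * q15   q15  q10 
(> = start, * = accepting)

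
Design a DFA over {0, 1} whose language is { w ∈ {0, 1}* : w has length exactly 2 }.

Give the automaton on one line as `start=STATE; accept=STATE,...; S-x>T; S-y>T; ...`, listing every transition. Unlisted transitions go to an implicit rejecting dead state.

We only need to distinguish lengths 0, 1, …, 2, and '>2'. Chain q0 → q1 → q2 → q3 on every symbol, with q3 looping. Accepting states: {q2}.
4 states suffice.
        0   1  
>  q0   q1  q1 
   q1   q2  q2 
 * q2   q3  q3 
   q3   q3  q3 
(> = start, * = accepting)

start=q0; accept=q2; q0-0>q1; q0-1>q1; q1-0>q2; q1-1>q2; q2-0>q3; q2-1>q3; q3-0>q3; q3-1>q3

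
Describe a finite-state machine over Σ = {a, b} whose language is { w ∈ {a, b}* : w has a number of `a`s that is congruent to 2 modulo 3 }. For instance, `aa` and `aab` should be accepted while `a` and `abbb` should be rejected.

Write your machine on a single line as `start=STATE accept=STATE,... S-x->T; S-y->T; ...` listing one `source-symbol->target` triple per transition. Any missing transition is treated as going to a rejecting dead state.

start=q0; accept=q2; q0-a->q1; q0-b->q0; q1-a->q2; q1-b->q1; q2-a->q0; q2-b->q2

The only thing that matters is how many `a`s have appeared, reduced mod 3. Use one state per residue: q0 for 0, …, q2 for 2. Reading `a` moves to the next residue; anything else stays put. q2 is accepting.
        a   b  
>  q0   q1  q0 
   q1   q2  q1 
 * q2   q0  q2 
(> = start, * = accepting)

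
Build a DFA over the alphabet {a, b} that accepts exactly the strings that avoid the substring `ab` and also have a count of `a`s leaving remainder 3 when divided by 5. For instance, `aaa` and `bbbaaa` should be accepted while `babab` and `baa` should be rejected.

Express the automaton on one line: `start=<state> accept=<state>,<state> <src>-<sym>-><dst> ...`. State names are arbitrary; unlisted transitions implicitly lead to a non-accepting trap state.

Run two small machines in parallel and take their product. The first has 3 states tracking partial matches of the forbidden pattern `ab`; the second has 5 states tracking the count of `a`s modulo 5. A product state is a pair (one from each), accepting exactly when both do. Minimizing collapses redundant product states.
        a   b  
>  q0   q1  q0 
   q1   q2  q3 
   q2   q4  q3 
   q3   q3  q3 
 * q4   q5  q3 
   q5   q6  q3 
   q6   q1  q3 
(> = start, * = accepting)

start=q0 accept=q4 q0-a->q1 q0-b->q0 q1-a->q2 q1-b->q3 q2-a->q4 q2-b->q3 q3-a->q3 q3-b->q3 q4-a->q5 q4-b->q3 q5-a->q6 q5-b->q3 q6-a->q1 q6-b->q3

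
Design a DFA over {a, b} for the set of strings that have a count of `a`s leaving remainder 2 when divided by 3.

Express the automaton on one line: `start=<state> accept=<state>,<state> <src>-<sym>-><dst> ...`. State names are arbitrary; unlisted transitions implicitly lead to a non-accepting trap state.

The only thing that matters is how many `a`s have appeared, reduced mod 3. Use one state per residue: q0 for 0, …, q2 for 2. Reading `a` moves to the next residue; anything else stays put. q2 is accepting.
With 3 states:
        a   b  
>  q0   q1  q0 
   q1   q2  q1 
 * q2   q0  q2 
(> = start, * = accepting)

start=q0 accept=q2 q0-a->q1 q0-b->q0 q1-a->q2 q1-b->q1 q2-a->q0 q2-b->q2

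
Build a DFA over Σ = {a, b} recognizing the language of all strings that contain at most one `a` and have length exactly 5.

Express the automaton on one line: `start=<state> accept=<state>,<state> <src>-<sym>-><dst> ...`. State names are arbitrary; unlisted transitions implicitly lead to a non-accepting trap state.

Handle the two conditions separately and then intersect. The first has 3 states tracking the count of `a`s, saturating at 2; the second has 7 states tracking the input length, saturating at 6. A product state is a pair (one from each), accepting exactly when both do.
18 states suffice.
          a    b  
>  q0     q1   q2 
   q1     q3   q4 
   q2     q4   q5 
   q3     q6   q6 
   q4     q6   q7 
   q5     q7   q8 
   q6     q9   q9 
   q7     q9  q10 
   q8    q10  q11 
   q9    q12  q12 
   q10   q12  q13 
   q11   q13  q14 
   q12   q15  q15 
 * q13   q15  q16 
 * q14   q16  q17 
   q15   q15  q15 
   q16   q15  q16 
   q17   q16  q17 
(> = start, * = accepting)

start=q0 accept=q13,q14 q0-a->q1 q0-b->q2 q1-a->q3 q1-b->q4 q2-a->q4 q2-b->q5 q3-a->q6 q3-b->q6 q4-a->q6 q4-b->q7 q5-a->q7 q5-b->q8 q6-a->q9 q6-b->q9 q7-a->q9 q7-b->q10 q8-a->q10 q8-b->q11 q9-a->q12 q9-b->q12 q10-a->q12 q10-b->q13 q11-a->q13 q11-b->q14 q12-a->q15 q12-b->q15 q13-a->q15 q13-b->q16 q14-a->q16 q14-b->q17 q15-a->q15 q15-b->q15 q16-a->q15 q16-b->q16 q17-a->q16 q17-b->q17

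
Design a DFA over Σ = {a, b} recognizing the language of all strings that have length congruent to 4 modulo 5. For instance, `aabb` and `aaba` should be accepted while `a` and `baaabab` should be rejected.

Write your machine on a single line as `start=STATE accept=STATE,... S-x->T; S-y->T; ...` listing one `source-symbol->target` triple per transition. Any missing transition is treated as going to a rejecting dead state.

Count input length modulo 5: every symbol advances one step around the cycle s0 → s1 → s2 → s3 → s4 → s0. Accept at s4.
        a   b  
>  s0   s1  s1 
   s1   s2  s2 
   s2   s3  s3 
   s3   s4  s4 
 * s4   s0  s0 
(> = start, * = accepting)

start=s0; accept=s4; s0-a->s1; s0-b->s1; s1-a->s2; s1-b->s2; s2-a->s3; s2-b->s3; s3-a->s4; s3-b->s4; s4-a->s0; s4-b->s0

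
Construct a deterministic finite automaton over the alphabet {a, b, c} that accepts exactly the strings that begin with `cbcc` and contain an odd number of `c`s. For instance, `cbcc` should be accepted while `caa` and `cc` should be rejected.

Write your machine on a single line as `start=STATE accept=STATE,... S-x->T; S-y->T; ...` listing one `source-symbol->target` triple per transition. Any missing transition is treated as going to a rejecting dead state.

Handle the two conditions separately and then intersect. One (6 states) tracks whether the input so far still matches the prefix `cbcc`; the other (2 states) tracks the count of `c`s modulo 2. Each combined state is a pair, one component from each; accept when both components accept. Equivalent product states are then merged.
7 states suffice.
        a   b   c  
>  q0   q1  q1  q2 
   q1   q1  q1  q1 
   q2   q1  q3  q1 
   q3   q1  q1  q4 
   q4   q1  q1  q5 
 * q5   q5  q5  q6 
   q6   q6  q6  q5 
(> = start, * = accepting)

start=q0; accept=q5; q0-a->q1; q0-b->q1; q0-c->q2; q1-a->q1; q1-b->q1; q1-c->q1; q2-a->q1; q2-b->q3; q2-c->q1; q3-a->q1; q3-b->q1; q3-c->q4; q4-a->q1; q4-b->q1; q4-c->q5; q5-a->q5; q5-b->q5; q5-c->q6; q6-a->q6; q6-b->q6; q6-c->q5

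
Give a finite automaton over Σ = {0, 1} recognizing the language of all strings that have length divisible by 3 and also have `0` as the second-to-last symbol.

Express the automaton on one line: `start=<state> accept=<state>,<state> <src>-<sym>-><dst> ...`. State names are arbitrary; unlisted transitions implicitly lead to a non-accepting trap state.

Handle the two conditions separately and then intersect. One (3 states) tracks the input length modulo 3; the other (7 states) tracks the last 2 symbols read. Each combined state is a pair, one component from each; accept when both components accept.
With 15 states:
          0    1  
>  S0     S1   S2 
   S1     S3   S4 
   S2     S5   S6 
   S3     S7   S8 
   S4     S9  S10 
   S5     S7   S8 
   S6     S9  S10 
 * S7    S11  S12 
 * S8    S13  S14 
   S9    S11  S12 
   S10   S13  S14 
   S11    S3   S4 
   S12    S5   S6 
   S13    S3   S4 
   S14    S5   S6 
(> = start, * = accepting)

start=S0 accept=S7,S8 S0-0->S1 S0-1->S2 S1-0->S3 S1-1->S4 S2-0->S5 S2-1->S6 S3-0->S7 S3-1->S8 S4-0->S9 S4-1->S10 S5-0->S7 S5-1->S8 S6-0->S9 S6-1->S10 S7-0->S11 S7-1->S12 S8-0->S13 S8-1->S14 S9-0->S11 S9-1->S12 S10-0->S13 S10-1->S14 S11-0->S3 S11-1->S4 S12-0->S5 S12-1->S6 S13-0->S3 S13-1->S4 S14-0->S5 S14-1->S6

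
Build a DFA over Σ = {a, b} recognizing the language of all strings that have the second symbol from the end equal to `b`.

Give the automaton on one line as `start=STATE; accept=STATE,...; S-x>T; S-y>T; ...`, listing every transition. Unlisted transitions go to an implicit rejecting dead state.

start=q0; accept=q5,q6; q0-a>q1; q0-b>q2; q1-a>q3; q1-b>q4; q2-a>q5; q2-b>q6; q3-a>q3; q3-b>q4; q4-a>q5; q4-b>q6; q5-a>q3; q5-b>q4; q6-a>q5; q6-b>q6

Because acceptance depends on a position counted from the end, the machine has to buffer the most recent 2 symbols. Make each state the string of the last up-to-2 symbols read; on input `x` shift the window left and append `x`. Accept when the buffered window has length 2 and begins with `b`.
7 states suffice.
        a   b  
>  q0   q1  q2 
   q1   q3  q4 
   q2   q5  q6 
   q3   q3  q4 
   q4   q5  q6 
 * q5   q3  q4 
 * q6   q5  q6 
(> = start, * = accepting)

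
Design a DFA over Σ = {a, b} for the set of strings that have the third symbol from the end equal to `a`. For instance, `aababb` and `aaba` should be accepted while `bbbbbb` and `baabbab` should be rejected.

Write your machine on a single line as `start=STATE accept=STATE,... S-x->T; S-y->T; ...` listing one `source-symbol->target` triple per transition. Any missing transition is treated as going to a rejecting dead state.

start=q0; accept=q7,q8,q9,q10; q0-a->q1; q0-b->q2; q1-a->q3; q1-b->q4; q2-a->q5; q2-b->q6; q3-a->q7; q3-b->q8; q4-a->q9; q4-b->q10; q5-a->q11; q5-b->q12; q6-a->q13; q6-b->q14; q7-a->q7; q7-b->q8; q8-a->q9; q8-b->q10; q9-a->q11; q9-b->q12; q10-a->q13; q10-b->q14; q11-a->q7; q11-b->q8; q12-a->q9; q12-b->q10; q13-a->q11; q13-b->q12; q14-a->q13; q14-b->q14

Because acceptance depends on a position counted from the end, the machine has to buffer the most recent 3 symbols. Make each state the string of the last up-to-3 symbols read; on input `x` shift the window left and append `x`. Accept when the buffered window has length 3 and begins with `a`.
15 states suffice.
          a    b  
>  q0     q1   q2 
   q1     q3   q4 
   q2     q5   q6 
   q3     q7   q8 
   q4     q9  q10 
   q5    q11  q12 
   q6    q13  q14 
 * q7     q7   q8 
 * q8     q9  q10 
 * q9    q11  q12 
 * q10   q13  q14 
   q11    q7   q8 
   q12    q9  q10 
   q13   q11  q12 
   q14   q13  q14 
(> = start, * = accepting)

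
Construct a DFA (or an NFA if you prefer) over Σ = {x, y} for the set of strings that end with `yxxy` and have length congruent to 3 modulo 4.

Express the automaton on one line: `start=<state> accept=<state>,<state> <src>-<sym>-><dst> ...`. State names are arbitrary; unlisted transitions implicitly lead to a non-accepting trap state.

start=s0 accept=s19 s0-x->s1 s0-y->s2 s1-x->s3 s1-y->s4 s2-x->s5 s2-y->s4 s3-x->s6 s3-y->s7 s4-x->s8 s4-y->s7 s5-x->s9 s5-y->s7 s6-x->s0 s6-y->s10 s7-x->s11 s7-y->s10 s8-x->s12 s8-y->s10 s9-x->s0 s9-y->s13 s10-x->s14 s10-y->s2 s11-x->s15 s11-y->s2 s12-x->s1 s12-y->s16 s13-x->s14 s13-y->s2 s14-x->s17 s14-y->s4 s15-x->s3 s15-y->s18 s16-x->s5 s16-y->s4 s17-x->s6 s17-y->s19 s18-x->s8 s18-y->s7 s19-x->s11 s19-y->s10

Build one automaton per condition and run them in lockstep. The first has 5 states tracking how much of the suffix `yxxy` has currently been matched; the second has 4 states tracking the input length modulo 4. A product state is a pair (one from each), accepting exactly when both do.
          x    y  
>  s0     s1   s2 
   s1     s3   s4 
   s2     s5   s4 
   s3     s6   s7 
   s4     s8   s7 
   s5     s9   s7 
   s6     s0  s10 
   s7    s11  s10 
   s8    s12  s10 
   s9     s0  s13 
   s10   s14   s2 
   s11   s15   s2 
   s12    s1  s16 
   s13   s14   s2 
   s14   s17   s4 
   s15    s3  s18 
   s16    s5   s4 
   s17    s6  s19 
   s18    s8   s7 
 * s19   s11  s10 
(> = start, * = accepting)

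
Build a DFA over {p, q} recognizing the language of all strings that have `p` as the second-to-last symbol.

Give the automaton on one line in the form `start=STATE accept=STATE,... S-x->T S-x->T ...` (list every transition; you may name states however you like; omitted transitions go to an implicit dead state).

start=S0 accept=S3,S4 S0-p->S1 S0-q->S2 S1-p->S3 S1-q->S4 S2-p->S5 S2-q->S6 S3-p->S3 S3-q->S4 S4-p->S5 S4-q->S6 S5-p->S3 S5-q->S4 S6-p->S5 S6-q->S6

A DFA must remember the last 2 symbols (since which symbol is second-to-last isn't known until the input ends). Use one state per possible window of the last ≤2 symbols; accept from those whose window starts with `p`.
7 states suffice.
        p   q  
>  S0   S1  S2 
   S1   S3  S4 
   S2   S5  S6 
 * S3   S3  S4 
 * S4   S5  S6 
   S5   S3  S4 
   S6   S5  S6 
(> = start, * = accepting)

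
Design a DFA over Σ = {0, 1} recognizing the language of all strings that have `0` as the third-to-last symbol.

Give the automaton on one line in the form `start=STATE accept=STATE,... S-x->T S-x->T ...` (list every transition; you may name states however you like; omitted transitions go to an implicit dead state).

A DFA must remember the last 3 symbols (since which symbol is third-to-last isn't known until the input ends). Use one state per possible window of the last ≤3 symbols; accept from those whose window starts with `0`.
With 15 states:
          0    1  
>  s0     s1   s2 
   s1     s3   s4 
   s2     s5   s6 
   s3     s7   s8 
   s4     s9  s10 
   s5    s11  s12 
   s6    s13  s14 
 * s7     s7   s8 
 * s8     s9  s10 
 * s9    s11  s12 
 * s10   s13  s14 
   s11    s7   s8 
   s12    s9  s10 
   s13   s11  s12 
   s14   s13  s14 
(> = start, * = accepting)

start=s0 accept=s7,s8,s9,s10 s0-0->s1 s0-1->s2 s1-0->s3 s1-1->s4 s2-0->s5 s2-1->s6 s3-0->s7 s3-1->s8 s4-0->s9 s4-1->s10 s5-0->s11 s5-1->s12 s6-0->s13 s6-1->s14 s7-0->s7 s7-1->s8 s8-0->s9 s8-1->s10 s9-0->s11 s9-1->s12 s10-0->s13 s10-1->s14 s11-0->s7 s11-1->s8 s12-0->s9 s12-1->s10 s13-0->s11 s13-1->s12 s14-0->s13 s14-1->s14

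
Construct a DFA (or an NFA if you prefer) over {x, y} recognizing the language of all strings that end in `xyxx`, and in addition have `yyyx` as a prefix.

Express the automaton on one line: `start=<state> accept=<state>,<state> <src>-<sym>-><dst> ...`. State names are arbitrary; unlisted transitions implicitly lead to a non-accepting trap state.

Build one automaton per condition and run them in lockstep. The first has 5 states tracking how much of the suffix `xyxx` has currently been matched; the second has 6 states tracking whether the input so far still matches the prefix `yyyx`. A product state is a pair (one from each), accepting exactly when both do.
A 14-state machine:
          x    y  
>  s0     s1   s2 
   s1     s1   s3 
   s2     s1   s4 
   s3     s5   s6 
   s4     s1   s7 
   s5     s8   s3 
   s6     s1   s6 
   s7     s9   s6 
   s8     s1   s3 
   s9     s9  s10 
   s10   s11  s12 
   s11   s13  s10 
   s12    s9  s12 
 * s13    s9  s10 
(> = start, * = accepting)

start=s0 accept=s13 s0-x->s1 s0-y->s2 s1-x->s1 s1-y->s3 s2-x->s1 s2-y->s4 s3-x->s5 s3-y->s6 s4-x->s1 s4-y->s7 s5-x->s8 s5-y->s3 s6-x->s1 s6-y->s6 s7-x->s9 s7-y->s6 s8-x->s1 s8-y->s3 s9-x->s9 s9-y->s10 s10-x->s11 s10-y->s12 s11-x->s13 s11-y->s10 s12-x->s9 s12-y->s12 s13-x->s9 s13-y->s10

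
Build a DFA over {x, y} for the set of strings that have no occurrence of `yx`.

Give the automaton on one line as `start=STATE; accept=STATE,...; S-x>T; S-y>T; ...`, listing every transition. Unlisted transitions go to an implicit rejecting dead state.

start=q0; accept=q0,q1; q0-x>q0; q0-y>q1; q1-x>q2; q1-y>q1; q2-x>q2; q2-y>q2

This is the complement of 'contains `yx`'. Use the same substring-matching states — q0 through q2 holding how much of `yx` has just been matched — but flip the accepting set: everything except the trap q2 accepts.
        x   y  
>* q0   q0  q1 
 * q1   q2  q1 
   q2   q2  q2 
(> = start, * = accepting)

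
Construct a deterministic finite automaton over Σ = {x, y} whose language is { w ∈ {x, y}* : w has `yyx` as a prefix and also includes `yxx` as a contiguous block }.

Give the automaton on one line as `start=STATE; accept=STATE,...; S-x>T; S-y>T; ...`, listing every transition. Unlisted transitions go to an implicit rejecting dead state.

start=A; accept=I; A-x>B; A-y>C; B-x>B; B-y>D; C-x>E; C-y>F; D-x>E; D-y>D; E-x>G; E-y>D; F-x>H; F-y>D; G-x>G; G-y>G; H-x>I; H-y>J; I-x>I; I-y>I; J-x>H; J-y>J

Handle the two conditions separately and then intersect. The first has 5 states tracking whether the input so far still matches the prefix `yyx`; the second has 4 states tracking whether and how much of `yxx` has been seen. A product state is a pair (one from each), accepting exactly when both do.
A 10-state machine:
       x  y 
>  A   B  C 
   B   B  D 
   C   E  F 
   D   E  D 
   E   G  D 
   F   H  D 
   G   G  G 
   H   I  J 
 * I   I  I 
   J   H  J 
(> = start, * = accepting)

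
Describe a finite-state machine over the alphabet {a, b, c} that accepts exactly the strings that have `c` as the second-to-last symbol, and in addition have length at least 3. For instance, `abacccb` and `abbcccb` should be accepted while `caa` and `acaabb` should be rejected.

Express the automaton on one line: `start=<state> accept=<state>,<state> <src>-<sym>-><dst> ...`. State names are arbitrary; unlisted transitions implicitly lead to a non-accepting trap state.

start=s0 accept=s3,s4 s0-a->s1 s0-b->s1 s0-c->s1 s1-a->s1 s1-b->s1 s1-c->s2 s2-a->s3 s2-b->s3 s2-c->s4 s3-a->s1 s3-b->s1 s3-c->s2 s4-a->s3 s4-b->s3 s4-c->s4

Handle the two conditions separately and then intersect. One (13 states) tracks the last 2 symbols read; the other (5 states) tracks the input length, saturating at 4. Each combined state is a pair, one component from each; accept when both components accept. Equivalent product states are then merged.
A 5-state machine:
        a   b   c  
>  s0   s1  s1  s1 
   s1   s1  s1  s2 
   s2   s3  s3  s4 
 * s3   s1  s1  s2 
 * s4   s3  s3  s4 
(> = start, * = accepting)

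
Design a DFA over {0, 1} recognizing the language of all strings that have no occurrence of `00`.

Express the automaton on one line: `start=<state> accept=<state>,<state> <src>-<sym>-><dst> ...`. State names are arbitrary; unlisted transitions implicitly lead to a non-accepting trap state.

This is the complement of 'contains `00`'. Use the same substring-matching states — q0 through q2 holding how much of `00` has just been matched — but flip the accepting set: everything except the trap q2 accepts.
3 states suffice.
        0   1  
>* q0   q1  q0 
 * q1   q2  q0 
   q2   q2  q2 
(> = start, * = accepting)

start=q0 accept=q0,q1 q0-0->q1 q0-1->q0 q1-0->q2 q1-1->q0 q2-0->q2 q2-1->q2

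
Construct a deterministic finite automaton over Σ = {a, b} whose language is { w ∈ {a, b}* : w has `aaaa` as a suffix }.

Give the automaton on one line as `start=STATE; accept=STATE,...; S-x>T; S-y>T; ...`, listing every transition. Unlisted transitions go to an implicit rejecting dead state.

Let each state record the length of the longest suffix of the input read so far that is also a prefix of `aaaa`. q1 means the last symbol is `a`; q2 means the last 2 symbols are `aa`; q3 means the last 3 symbols are `aaa`; q4 means the last 4 symbols are `aaaa`. Accept only at q4, where the string currently ends in `aaaa`.
With 5 states:
        a   b  
>  q0   q1  q0 
   q1   q2  q0 
   q2   q3  q0 
   q3   q4  q0 
 * q4   q4  q0 
(> = start, * = accepting)

start=q0; accept=q4; q0-a>q1; q0-b>q0; q1-a>q2; q1-b>q0; q2-a>q3; q2-b>q0; q3-a>q4; q3-b>q0; q4-a>q4; q4-b>q0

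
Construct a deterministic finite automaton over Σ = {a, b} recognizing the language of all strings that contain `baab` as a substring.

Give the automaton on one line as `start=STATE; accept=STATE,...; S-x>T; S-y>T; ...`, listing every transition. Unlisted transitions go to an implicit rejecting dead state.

Track how much of `baab` has been matched so far: state q0 is no progress, q4 is the absorbing accept state reached once `baab` has occurred. Intermediate states record partial matches; on a mismatch, fall back to the longest reusable overlap.
        a   b  
>  q0   q0  q1 
   q1   q2  q1 
   q2   q3  q1 
   q3   q0  q4 
 * q4   q4  q4 
(> = start, * = accepting)

start=q0; accept=q4; q0-a>q0; q0-b>q1; q1-a>q2; q1-b>q1; q2-a>q3; q2-b>q1; q3-a>q0; q3-b>q4; q4-a>q4; q4-b>q4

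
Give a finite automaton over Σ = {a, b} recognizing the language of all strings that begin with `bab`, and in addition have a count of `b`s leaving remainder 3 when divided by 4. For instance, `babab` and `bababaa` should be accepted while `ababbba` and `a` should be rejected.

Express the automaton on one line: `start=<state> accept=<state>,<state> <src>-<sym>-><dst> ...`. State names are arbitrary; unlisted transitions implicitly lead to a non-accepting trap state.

start=s0 accept=s5 s0-a->s1 s0-b->s2 s1-a->s1 s1-b->s1 s2-a->s3 s2-b->s1 s3-a->s1 s3-b->s4 s4-a->s4 s4-b->s5 s5-a->s5 s5-b->s6 s6-a->s6 s6-b->s7 s7-a->s7 s7-b->s4

Handle the two conditions separately and then intersect. One (5 states) tracks whether the input so far still matches the prefix `bab`; the other (4 states) tracks the count of `b`s modulo 4. Each combined state is a pair, one component from each; accept when both components accept. After merging equivalent states the machine shrinks.
With 8 states:
        a   b  
>  s0   s1  s2 
   s1   s1  s1 
   s2   s3  s1 
   s3   s1  s4 
   s4   s4  s5 
 * s5   s5  s6 
   s6   s6  s7 
   s7   s7  s4 
(> = start, * = accepting)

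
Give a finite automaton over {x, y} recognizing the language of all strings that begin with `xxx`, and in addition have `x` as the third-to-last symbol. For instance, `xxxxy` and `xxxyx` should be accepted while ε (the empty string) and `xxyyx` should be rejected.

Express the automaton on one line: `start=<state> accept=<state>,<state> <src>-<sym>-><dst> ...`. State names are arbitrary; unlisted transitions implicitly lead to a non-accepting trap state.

start=A accept=E,F,G,H A-x->B A-y->C B-x->D B-y->C C-x->C C-y->C D-x->E D-y->C E-x->E E-y->F F-x->G F-y->H G-x->I G-y->J H-x->K H-y->L I-x->E I-y->F J-x->G J-y->H K-x->I K-y->J L-x->K L-y->L

Build one automaton per condition and run them in lockstep. One (5 states) tracks whether the input so far still matches the prefix `xxx`; the other (15 states) tracks the last 3 symbols read. Each combined state is a pair, one component from each; accept when both components accept. Equivalent product states are then merged.
       x  y 
>  A   B  C 
   B   D  C 
   C   C  C 
   D   E  C 
 * E   E  F 
 * F   G  H 
 * G   I  J 
 * H   K  L 
   I   E  F 
   J   G  H 
   K   I  J 
   L   K  L 
(> = start, * = accepting)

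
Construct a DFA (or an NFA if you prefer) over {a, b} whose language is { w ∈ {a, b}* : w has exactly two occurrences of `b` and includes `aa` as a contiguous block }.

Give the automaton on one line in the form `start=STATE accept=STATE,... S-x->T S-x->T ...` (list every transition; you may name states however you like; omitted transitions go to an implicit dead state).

Handle the two conditions separately and then intersect. The first has 4 states tracking the count of `b`s, saturating at 3; the second has 3 states tracking whether and how much of `aa` has been seen. A product state is a pair (one from each), accepting exactly when both do. Equivalent product states are then merged.
10 states suffice.
        a   b  
>  q0   q1  q2 
   q1   q3  q2 
   q2   q4  q5 
   q3   q3  q6 
   q4   q6  q5 
   q5   q7  q8 
   q6   q6  q9 
   q7   q9  q8 
   q8   q8  q8 
 * q9   q9  q8 
(> = start, * = accepting)

start=q0 accept=q9 q0-a->q1 q0-b->q2 q1-a->q3 q1-b->q2 q2-a->q4 q2-b->q5 q3-a->q3 q3-b->q6 q4-a->q6 q4-b->q5 q5-a->q7 q5-b->q8 q6-a->q6 q6-b->q9 q7-a->q9 q7-b->q8 q8-a->q8 q8-b->q8 q9-a->q9 q9-b->q8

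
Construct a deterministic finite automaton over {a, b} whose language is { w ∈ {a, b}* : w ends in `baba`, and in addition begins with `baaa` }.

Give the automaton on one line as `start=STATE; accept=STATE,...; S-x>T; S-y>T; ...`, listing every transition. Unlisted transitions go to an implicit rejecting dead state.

start=q0; accept=q9; q0-a>q1; q0-b>q2; q1-a>q1; q1-b>q1; q2-a>q3; q2-b>q1; q3-a>q4; q3-b>q1; q4-a>q5; q4-b>q1; q5-a>q5; q5-b>q6; q6-a>q7; q6-b>q6; q7-a>q5; q7-b>q8; q8-a>q9; q8-b>q6; q9-a>q5; q9-b>q8

Handle the two conditions separately and then intersect. The first has 5 states tracking how much of the suffix `baba` has currently been matched; the second has 6 states tracking whether the input so far still matches the prefix `baaa`. A product state is a pair (one from each), accepting exactly when both do. Minimizing collapses redundant product states.
        a   b  
>  q0   q1  q2 
   q1   q1  q1 
   q2   q3  q1 
   q3   q4  q1 
   q4   q5  q1 
   q5   q5  q6 
   q6   q7  q6 
   q7   q5  q8 
   q8   q9  q6 
 * q9   q5  q8 
(> = start, * = accepting)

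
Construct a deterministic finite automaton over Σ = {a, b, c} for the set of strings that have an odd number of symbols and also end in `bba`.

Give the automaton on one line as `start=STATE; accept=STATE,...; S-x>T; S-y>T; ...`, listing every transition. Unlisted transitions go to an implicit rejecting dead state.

Run two small machines in parallel and take their product. The first has 2 states tracking the input length modulo 2; the second has 4 states tracking how much of the suffix `bba` has currently been matched. A product state is a pair (one from each), accepting exactly when both do. After merging equivalent states the machine shrinks.
A 5-state machine:
        a   b   c  
>  s0   s1  s2  s1 
   s1   s0  s0  s0 
   s2   s0  s3  s0 
   s3   s4  s2  s1 
 * s4   s0  s0  s0 
(> = start, * = accepting)

start=s0; accept=s4; s0-a>s1; s0-b>s2; s0-c>s1; s1-a>s0; s1-b>s0; s1-c>s0; s2-a>s0; s2-b>s3; s2-c>s0; s3-a>s4; s3-b>s2; s3-c>s1; s4-a>s0; s4-b>s0; s4-c>s0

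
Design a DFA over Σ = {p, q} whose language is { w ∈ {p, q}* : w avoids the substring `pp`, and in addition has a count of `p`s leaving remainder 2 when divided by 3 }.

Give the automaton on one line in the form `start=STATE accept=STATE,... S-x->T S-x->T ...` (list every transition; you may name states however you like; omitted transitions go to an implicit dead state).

Build one automaton per condition and run them in lockstep. The first has 3 states tracking partial matches of the forbidden pattern `pp`; the second has 3 states tracking the count of `p`s modulo 3. A product state is a pair (one from each), accepting exactly when both do. After merging equivalent states the machine shrinks.
        p   q  
>  s0   s1  s0 
   s1   s2  s3 
   s2   s2  s2 
   s3   s4  s3 
 * s4   s2  s5 
 * s5   s6  s5 
   s6   s2  s0 
(> = start, * = accepting)

start=s0 accept=s4,s5 s0-p->s1 s0-q->s0 s1-p->s2 s1-q->s3 s2-p->s2 s2-q->s2 s3-p->s4 s3-q->s3 s4-p->s2 s4-q->s5 s5-p->s6 s5-q->s5 s6-p->s2 s6-q->s0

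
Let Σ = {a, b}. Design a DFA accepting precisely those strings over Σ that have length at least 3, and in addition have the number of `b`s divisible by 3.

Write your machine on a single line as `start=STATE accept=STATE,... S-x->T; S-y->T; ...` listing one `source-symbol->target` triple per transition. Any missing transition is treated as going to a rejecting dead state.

Build one automaton per condition and run them in lockstep. One (5 states) tracks the input length, saturating at 4; the other (3 states) tracks the count of `b`s modulo 3. Each combined state is a pair, one component from each; accept when both components accept. Equivalent product states are then merged.
        a   b  
>  S0   S1  S2 
   S1   S3  S2 
   S2   S2  S4 
   S3   S5  S2 
   S4   S4  S5 
 * S5   S5  S2 
(> = start, * = accepting)

start=S0; accept=S5; S0-a->S1; S0-b->S2; S1-a->S3; S1-b->S2; S2-a->S2; S2-b->S4; S3-a->S5; S3-b->S2; S4-a->S4; S4-b->S5; S5-a->S5; S5-b->S2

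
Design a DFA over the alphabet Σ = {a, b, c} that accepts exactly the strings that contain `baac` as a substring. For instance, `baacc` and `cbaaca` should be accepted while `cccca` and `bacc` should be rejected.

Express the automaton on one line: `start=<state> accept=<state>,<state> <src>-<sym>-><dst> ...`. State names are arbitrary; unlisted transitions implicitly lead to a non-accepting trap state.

start=s0 accept=s4 s0-a->s0 s0-b->s1 s0-c->s0 s1-a->s2 s1-b->s1 s1-c->s0 s2-a->s3 s2-b->s1 s2-c->s0 s3-a->s0 s3-b->s1 s3-c->s4 s4-a->s4 s4-b->s4 s4-c->s4

Track how much of `baac` has been matched so far: state s0 is no progress, s4 is the absorbing accept state reached once `baac` has occurred. Intermediate states record partial matches; on a mismatch, fall back to the longest reusable overlap.
A 5-state machine:
        a   b   c  
>  s0   s0  s1  s0 
   s1   s2  s1  s0 
   s2   s3  s1  s0 
   s3   s0  s1  s4 
 * s4   s4  s4  s4 
(> = start, * = accepting)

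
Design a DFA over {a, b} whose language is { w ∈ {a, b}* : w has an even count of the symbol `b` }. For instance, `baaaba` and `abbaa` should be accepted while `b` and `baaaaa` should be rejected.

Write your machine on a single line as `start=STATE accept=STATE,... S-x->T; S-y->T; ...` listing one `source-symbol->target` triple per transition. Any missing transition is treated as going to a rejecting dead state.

start=S0; accept=S0; S0-a->S0; S0-b->S1; S1-a->S1; S1-b->S0

Keep the running count of `b`s modulo 2: each `b` advances along the cycle S0 → S1 → S0 while other symbols loop. Accept at S0.
2 states suffice.
        a   b  
>* S0   S0  S1 
   S1   S1  S0 
(> = start, * = accepting)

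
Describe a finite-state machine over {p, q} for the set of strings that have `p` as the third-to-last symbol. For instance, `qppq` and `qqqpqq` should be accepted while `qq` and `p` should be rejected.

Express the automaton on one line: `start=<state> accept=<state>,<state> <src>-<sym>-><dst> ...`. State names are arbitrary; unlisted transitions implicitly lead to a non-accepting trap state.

A DFA must remember the last 3 symbols (since which symbol is third-to-last isn't known until the input ends). Use one state per possible window of the last ≤3 symbols; accept from those whose window starts with `p`.
With 15 states:
       p  q 
>  A   B  C 
   B   D  E 
   C   F  G 
   D   H  I 
   E   J  K 
   F   L  M 
   G   N  O 
 * H   H  I 
 * I   J  K 
 * J   L  M 
 * K   N  O 
   L   H  I 
   M   J  K 
   N   L  M 
   O   N  O 
(> = start, * = accepting)

start=A accept=H,I,J,K A-p->B A-q->C B-p->D B-q->E C-p->F C-q->G D-p->H D-q->I E-p->J E-q->K F-p->L F-q->M G-p->N G-q->O H-p->H H-q->I I-p->J I-q->K J-p->L J-q->M K-p->N K-q->O L-p->H L-q->I M-p->J M-q->K N-p->L N-q->M O-p->N O-q->O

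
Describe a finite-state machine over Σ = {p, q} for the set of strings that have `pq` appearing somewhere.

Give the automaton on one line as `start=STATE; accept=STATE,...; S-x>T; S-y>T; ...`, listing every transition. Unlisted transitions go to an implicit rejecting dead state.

start=S0; accept=S2; S0-p>S1; S0-q>S0; S1-p>S1; S1-q>S2; S2-p>S2; S2-q>S2

States S0..S1 record the length of the longest prefix of `pq` that matches the current input suffix. Reaching S2 means `pq` has been seen, and we stay there forever. Accept from S2.
A 3-state machine:
        p   q  
>  S0   S1  S0 
   S1   S1  S2 
 * S2   S2  S2 
(> = start, * = accepting)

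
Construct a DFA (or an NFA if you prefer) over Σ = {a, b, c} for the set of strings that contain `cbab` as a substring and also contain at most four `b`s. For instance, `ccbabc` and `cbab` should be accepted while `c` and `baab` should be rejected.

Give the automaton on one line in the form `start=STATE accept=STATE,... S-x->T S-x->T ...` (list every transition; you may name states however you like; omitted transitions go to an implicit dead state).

Handle the two conditions separately and then intersect. One (5 states) tracks whether and how much of `cbab` has been seen; the other (6 states) tracks the count of `b`s, saturating at 5. Each combined state is a pair, one component from each; accept when both components accept. Equivalent product states are then merged.
          a    b    c  
>  S0     S0   S1   S2 
   S1     S1   S3   S4 
   S2     S0   S5   S2 
   S3     S3   S6   S7 
   S4     S1   S8   S4 
   S5     S9   S3   S4 
   S6     S6   S6   S6 
   S7     S3  S10   S7 
   S8    S11   S6   S7 
   S9     S1  S12   S4 
   S10   S13   S6   S6 
   S11    S3  S14   S7 
 * S12   S12  S14  S12 
   S13    S6  S15   S6 
 * S14   S14  S15  S14 
 * S15   S15   S6  S15 
(> = start, * = accepting)

start=S0 accept=S12,S14,S15 S0-a->S0 S0-b->S1 S0-c->S2 S1-a->S1 S1-b->S3 S1-c->S4 S2-a->S0 S2-b->S5 S2-c->S2 S3-a->S3 S3-b->S6 S3-c->S7 S4-a->S1 S4-b->S8 S4-c->S4 S5-a->S9 S5-b->S3 S5-c->S4 S6-a->S6 S6-b->S6 S6-c->S6 S7-a->S3 S7-b->S10 S7-c->S7 S8-a->S11 S8-b->S6 S8-c->S7 S9-a->S1 S9-b->S12 S9-c->S4 S10-a->S13 S10-b->S6 S10-c->S6 S11-a->S3 S11-b->S14 S11-c->S7 S12-a->S12 S12-b->S14 S12-c->S12 S13-a->S6 S13-b->S15 S13-c->S6 S14-a->S14 S14-b->S15 S14-c->S14 S15-a->S15 S15-b->S6 S15-c->S15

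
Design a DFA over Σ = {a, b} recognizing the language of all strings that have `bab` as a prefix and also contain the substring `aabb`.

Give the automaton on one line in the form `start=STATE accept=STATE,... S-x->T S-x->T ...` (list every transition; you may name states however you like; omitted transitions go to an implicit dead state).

Handle the two conditions separately and then intersect. One (5 states) tracks whether the input so far still matches the prefix `bab`; the other (5 states) tracks whether and how much of `aabb` has been seen. Each combined state is a pair, one component from each; accept when both components accept. After merging equivalent states the machine shrinks.
A 9-state machine:
        a   b  
>  q0   q1  q2 
   q1   q1  q1 
   q2   q3  q1 
   q3   q1  q4 
   q4   q5  q4 
   q5   q6  q4 
   q6   q6  q7 
   q7   q5  q8 
 * q8   q8  q8 
(> = start, * = accepting)

start=q0 accept=q8 q0-a->q1 q0-b->q2 q1-a->q1 q1-b->q1 q2-a->q3 q2-b->q1 q3-a->q1 q3-b->q4 q4-a->q5 q4-b->q4 q5-a->q6 q5-b->q4 q6-a->q6 q6-b->q7 q7-a->q5 q7-b->q8 q8-a->q8 q8-b->q8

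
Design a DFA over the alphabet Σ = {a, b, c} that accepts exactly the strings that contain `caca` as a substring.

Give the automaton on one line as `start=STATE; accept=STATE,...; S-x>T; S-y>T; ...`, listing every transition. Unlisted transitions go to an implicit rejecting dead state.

start=q0; accept=q4; q0-a>q0; q0-b>q0; q0-c>q1; q1-a>q2; q1-b>q0; q1-c>q1; q2-a>q0; q2-b>q0; q2-c>q3; q3-a>q4; q3-b>q0; q3-c>q1; q4-a>q4; q4-b>q4; q4-c>q4

States q0..q3 record the length of the longest prefix of `caca` that matches the current input suffix. Reaching q4 means `caca` has been seen, and we stay there forever. Accept from q4.
5 states suffice.
        a   b   c  
>  q0   q0  q0  q1 
   q1   q2  q0  q1 
   q2   q0  q0  q3 
   q3   q4  q0  q1 
 * q4   q4  q4  q4 
(> = start, * = accepting)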